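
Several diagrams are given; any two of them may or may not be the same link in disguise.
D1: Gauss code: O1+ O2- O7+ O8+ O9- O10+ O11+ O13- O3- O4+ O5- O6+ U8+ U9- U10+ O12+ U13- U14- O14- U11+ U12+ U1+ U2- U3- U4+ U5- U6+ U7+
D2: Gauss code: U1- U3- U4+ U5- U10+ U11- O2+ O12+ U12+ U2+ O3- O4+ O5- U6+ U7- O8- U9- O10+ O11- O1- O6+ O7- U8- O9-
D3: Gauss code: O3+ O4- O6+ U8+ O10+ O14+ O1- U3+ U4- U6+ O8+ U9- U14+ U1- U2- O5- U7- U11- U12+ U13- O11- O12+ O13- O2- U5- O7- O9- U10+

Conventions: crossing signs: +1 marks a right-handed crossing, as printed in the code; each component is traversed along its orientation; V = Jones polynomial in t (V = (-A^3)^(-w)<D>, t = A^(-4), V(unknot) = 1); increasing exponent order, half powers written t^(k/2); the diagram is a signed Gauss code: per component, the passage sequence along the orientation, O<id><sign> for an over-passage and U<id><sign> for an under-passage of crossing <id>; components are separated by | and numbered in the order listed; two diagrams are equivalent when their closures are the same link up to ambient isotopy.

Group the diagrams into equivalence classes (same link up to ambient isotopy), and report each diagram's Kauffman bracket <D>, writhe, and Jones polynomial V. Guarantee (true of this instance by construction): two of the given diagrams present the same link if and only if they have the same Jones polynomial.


grouping into links: {D1} | {D2} | {D3}
V(D1) = 1  (w +2, c 14, <D> = A^6)
V(D2) = -t^-4 + t^-3 + t^-1  (w -2, c 12, <D> = A^-2 + A^6 - A^10)
V(D3) = -t^-3 + t^-2 - t^-1 + 3 - t + t^2 - t^3  [14 crossings, <D> = -A^-18 + A^-14 - A^-10 + 3A^-6 - A^-2 + A^2 - A^6, w = -2]
why: 3 values of V(t) split the 3 diagrams


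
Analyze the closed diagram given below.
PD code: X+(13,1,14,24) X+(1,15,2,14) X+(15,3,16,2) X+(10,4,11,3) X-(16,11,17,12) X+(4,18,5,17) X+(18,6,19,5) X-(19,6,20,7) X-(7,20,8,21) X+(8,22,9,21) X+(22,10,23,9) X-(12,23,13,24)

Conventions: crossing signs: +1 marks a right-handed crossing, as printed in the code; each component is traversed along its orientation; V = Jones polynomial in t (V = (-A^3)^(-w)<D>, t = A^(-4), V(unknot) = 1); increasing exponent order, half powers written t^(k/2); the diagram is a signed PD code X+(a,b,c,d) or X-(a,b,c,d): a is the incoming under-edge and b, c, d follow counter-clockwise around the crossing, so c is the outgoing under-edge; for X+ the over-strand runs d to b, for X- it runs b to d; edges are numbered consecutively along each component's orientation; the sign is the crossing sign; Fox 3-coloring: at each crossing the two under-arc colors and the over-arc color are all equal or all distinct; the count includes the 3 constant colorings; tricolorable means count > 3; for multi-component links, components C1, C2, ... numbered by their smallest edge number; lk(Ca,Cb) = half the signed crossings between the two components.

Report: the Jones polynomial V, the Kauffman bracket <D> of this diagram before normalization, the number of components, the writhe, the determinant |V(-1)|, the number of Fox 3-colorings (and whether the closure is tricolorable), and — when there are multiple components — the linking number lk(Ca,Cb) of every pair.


Jones polynomial: V(t) = t - t^2 + 2t^3 - t^4 + t^5 - t^6
<D> = -A^-12 + A^-8 - A^-4 + 2 - A^4 + A^8; writhe +4
components 1, writhe +4 (12 crossings)
3-colorings: 3 of 3^12, det 7 — not tricolorable
note: V spans 5 powers of t: at least 5 crossings in any diagram


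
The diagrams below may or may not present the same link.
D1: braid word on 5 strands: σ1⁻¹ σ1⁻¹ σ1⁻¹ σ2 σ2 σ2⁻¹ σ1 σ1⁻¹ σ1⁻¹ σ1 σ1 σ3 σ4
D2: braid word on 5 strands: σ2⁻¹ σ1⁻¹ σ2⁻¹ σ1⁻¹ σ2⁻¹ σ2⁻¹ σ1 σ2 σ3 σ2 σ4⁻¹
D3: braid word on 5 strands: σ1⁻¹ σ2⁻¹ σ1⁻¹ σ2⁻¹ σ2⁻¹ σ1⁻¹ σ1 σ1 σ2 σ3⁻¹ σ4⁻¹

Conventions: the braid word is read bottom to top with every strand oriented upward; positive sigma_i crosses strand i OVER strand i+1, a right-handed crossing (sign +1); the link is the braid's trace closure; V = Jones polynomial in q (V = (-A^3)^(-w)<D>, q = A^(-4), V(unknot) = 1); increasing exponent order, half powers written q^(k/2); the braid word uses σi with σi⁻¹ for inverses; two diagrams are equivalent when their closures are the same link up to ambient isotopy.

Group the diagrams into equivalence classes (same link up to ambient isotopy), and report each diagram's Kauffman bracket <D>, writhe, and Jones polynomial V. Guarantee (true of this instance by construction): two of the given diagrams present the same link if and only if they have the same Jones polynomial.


classes: {D1} | {D2, D3}
V(D1) = -q^(-5/2) - q^(-1/2)  [13 crossings, <D> = A^5 + A^13, w = +1]
V(D2) = q^(-9/2) - q^(-5/2) - q^(-3/2) - q^(-1/2)  [11 crossings, <D> = A^-7 + A^-3 + A - A^9, w = -3]
V(D3) = q^(-9/2) - q^(-5/2) - q^(-3/2) - q^(-1/2)  (w -5, c 11, <D> = A^-13 + A^-9 + A^-5 - A^3)
insight: 2 values of V(q) split the 3 diagrams


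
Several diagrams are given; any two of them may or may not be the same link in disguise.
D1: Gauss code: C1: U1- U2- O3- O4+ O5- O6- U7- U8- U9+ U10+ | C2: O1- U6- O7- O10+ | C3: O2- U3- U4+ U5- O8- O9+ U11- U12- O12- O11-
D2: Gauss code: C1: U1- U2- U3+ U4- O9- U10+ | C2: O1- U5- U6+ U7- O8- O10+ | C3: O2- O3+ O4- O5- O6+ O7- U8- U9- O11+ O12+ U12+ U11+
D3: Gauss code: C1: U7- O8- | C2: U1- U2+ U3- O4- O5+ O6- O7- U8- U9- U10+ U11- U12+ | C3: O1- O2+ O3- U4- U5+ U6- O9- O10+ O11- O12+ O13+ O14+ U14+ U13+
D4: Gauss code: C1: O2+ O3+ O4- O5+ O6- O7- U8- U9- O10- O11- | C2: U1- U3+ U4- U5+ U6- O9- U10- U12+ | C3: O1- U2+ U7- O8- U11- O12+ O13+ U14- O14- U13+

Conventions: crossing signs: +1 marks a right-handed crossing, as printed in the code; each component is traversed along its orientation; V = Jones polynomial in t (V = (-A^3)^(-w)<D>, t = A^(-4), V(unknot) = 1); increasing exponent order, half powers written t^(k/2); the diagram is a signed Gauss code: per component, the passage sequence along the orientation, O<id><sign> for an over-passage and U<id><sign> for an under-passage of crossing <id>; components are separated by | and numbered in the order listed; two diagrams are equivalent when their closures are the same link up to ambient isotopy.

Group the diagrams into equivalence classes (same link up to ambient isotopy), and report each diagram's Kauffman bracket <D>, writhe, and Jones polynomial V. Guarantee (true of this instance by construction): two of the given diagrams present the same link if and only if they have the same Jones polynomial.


classes: {D1, D2, D3, D4}
V(D1) = t^-5 + 2t^-3 + t^-1  [12 crossings, <D> = A^-14 + 2A^-6 + A^2, w = -6]
V(D2) = t^-5 + 2t^-3 + t^-1  (w -2, c 12, <D> = A^-2 + 2A^6 + A^14)
V(D3) = t^-5 + 2t^-3 + t^-1  (w -2, c 14, <D> = A^-2 + 2A^6 + A^14)
V(D4) = t^-5 + 2t^-3 + t^-1  (w -4, c 14, <D> = A^-8 + 2 + A^8)
note: all 4 diagrams share one V(t), hence one class


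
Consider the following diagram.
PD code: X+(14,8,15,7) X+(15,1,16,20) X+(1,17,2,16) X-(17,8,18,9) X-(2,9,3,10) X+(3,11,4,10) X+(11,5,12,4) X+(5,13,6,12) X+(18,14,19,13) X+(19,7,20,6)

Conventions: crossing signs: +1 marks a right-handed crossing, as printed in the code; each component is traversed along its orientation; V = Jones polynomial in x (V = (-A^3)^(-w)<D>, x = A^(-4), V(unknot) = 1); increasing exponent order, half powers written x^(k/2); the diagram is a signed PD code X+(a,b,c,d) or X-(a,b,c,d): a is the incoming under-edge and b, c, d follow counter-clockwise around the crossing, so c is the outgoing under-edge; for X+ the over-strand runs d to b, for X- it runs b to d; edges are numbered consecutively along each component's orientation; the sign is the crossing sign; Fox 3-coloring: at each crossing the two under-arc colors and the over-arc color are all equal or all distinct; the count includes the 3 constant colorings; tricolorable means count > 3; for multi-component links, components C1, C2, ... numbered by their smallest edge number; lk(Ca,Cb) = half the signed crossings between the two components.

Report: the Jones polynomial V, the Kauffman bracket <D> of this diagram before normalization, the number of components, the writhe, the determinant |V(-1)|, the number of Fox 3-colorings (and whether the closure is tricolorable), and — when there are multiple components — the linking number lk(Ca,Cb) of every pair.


V = x^2 + 2x^4 - 2x^5 + x^6 - 2x^7 + x^8
<D> = A^-14 - 2A^-10 + A^-6 - 2A^-2 + 2A^2 + A^10 (w = +6)
1 component over 10 crossings, w = +6
27 Fox colorings among 3^10, |V(-1)| = 9: tricolorable
why: w = +6 shifts under R1 moves; the (-A^3)^(-6) factor cancels that in V


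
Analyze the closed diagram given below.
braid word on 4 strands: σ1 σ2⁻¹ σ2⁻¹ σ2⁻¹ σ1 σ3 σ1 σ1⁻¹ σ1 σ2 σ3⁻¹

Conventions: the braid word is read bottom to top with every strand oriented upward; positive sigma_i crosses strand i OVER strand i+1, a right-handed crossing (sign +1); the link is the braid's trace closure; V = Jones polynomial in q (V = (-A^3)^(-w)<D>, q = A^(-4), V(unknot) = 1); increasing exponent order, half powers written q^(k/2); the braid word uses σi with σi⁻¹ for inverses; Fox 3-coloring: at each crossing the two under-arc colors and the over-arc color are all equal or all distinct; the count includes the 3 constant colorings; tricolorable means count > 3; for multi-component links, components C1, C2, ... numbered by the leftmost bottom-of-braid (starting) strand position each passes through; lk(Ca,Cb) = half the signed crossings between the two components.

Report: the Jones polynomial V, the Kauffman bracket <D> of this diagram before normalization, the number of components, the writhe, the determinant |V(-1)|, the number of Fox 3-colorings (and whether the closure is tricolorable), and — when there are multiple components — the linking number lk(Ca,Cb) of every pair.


V(q) = -q^-3 + q^-2 - q^-1 + 3 - q + q^2 - q^3
bracket: A^-9 - A^-5 + A^-1 - 3A^3 + A^7 - A^11 + A^15, w = +1
1 component, writhe +1, over 11 crossings
det 9, colorings 27 of 3^11 — tricolorable
observation: |V(-1)| = 9: so tricolorable, since 3 divides 9


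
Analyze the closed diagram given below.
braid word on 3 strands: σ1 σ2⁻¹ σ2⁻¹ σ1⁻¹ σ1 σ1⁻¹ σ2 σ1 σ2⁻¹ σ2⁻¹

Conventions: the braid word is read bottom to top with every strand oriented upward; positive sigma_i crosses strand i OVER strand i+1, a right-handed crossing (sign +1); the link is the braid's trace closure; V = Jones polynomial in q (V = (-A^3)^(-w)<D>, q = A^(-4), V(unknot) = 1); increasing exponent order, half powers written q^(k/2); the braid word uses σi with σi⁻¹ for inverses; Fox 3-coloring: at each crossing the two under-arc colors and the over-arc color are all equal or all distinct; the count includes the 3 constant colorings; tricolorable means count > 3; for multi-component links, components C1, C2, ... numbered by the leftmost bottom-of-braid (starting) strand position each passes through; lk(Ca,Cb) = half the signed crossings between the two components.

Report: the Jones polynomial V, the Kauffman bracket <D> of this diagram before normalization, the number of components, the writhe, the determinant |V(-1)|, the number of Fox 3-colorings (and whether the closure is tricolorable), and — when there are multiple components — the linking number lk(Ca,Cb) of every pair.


Jones polynomial: V(q) = q^-5 - 2q^-4 + 2q^-3 - 2q^-2 + 2q^-1 - 1 + q
<D> = A^-10 - A^-6 + 2A^-2 - 2A^2 + 2A^6 - 2A^10 + A^14; writhe -2
components 1, writhe -2 (10 crossings)
3-colorings: 3 of 3^10, det 11 — not tricolorable
note: inverse pairs cancel, leaving σ1 σ2⁻¹ σ2⁻¹ σ1⁻¹ σ2 σ1 σ2⁻¹ σ2⁻¹


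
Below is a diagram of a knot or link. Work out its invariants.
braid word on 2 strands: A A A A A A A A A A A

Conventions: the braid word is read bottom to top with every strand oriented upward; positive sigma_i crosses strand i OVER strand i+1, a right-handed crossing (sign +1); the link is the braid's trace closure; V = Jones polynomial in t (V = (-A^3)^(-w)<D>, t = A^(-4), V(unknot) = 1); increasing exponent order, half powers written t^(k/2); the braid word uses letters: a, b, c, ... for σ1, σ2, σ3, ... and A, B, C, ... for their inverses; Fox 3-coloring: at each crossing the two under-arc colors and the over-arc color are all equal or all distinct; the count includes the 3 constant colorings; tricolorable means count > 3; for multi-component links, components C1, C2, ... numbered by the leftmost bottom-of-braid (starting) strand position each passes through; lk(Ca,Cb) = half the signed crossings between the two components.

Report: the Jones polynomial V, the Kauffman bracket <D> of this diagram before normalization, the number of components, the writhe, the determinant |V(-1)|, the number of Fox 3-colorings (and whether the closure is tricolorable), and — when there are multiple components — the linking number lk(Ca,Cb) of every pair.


V(t) = -t^-16 + t^-15 - t^-14 + t^-13 - t^-12 + t^-11 - t^-10 + t^-9 - t^-8 + t^-7 + t^-5
bracket: -A^-13 - A^-5 + A^-1 - A^3 + A^7 - A^11 + A^15 - A^19 + A^23 - A^27 + A^31, w = -11
1 component, writhe -11, over 11 crossings
det 11, colorings 3 of 3^11 — not tricolorable
observation: det 11 = |V(-1)|; not divisible by 3, so not tricolorable


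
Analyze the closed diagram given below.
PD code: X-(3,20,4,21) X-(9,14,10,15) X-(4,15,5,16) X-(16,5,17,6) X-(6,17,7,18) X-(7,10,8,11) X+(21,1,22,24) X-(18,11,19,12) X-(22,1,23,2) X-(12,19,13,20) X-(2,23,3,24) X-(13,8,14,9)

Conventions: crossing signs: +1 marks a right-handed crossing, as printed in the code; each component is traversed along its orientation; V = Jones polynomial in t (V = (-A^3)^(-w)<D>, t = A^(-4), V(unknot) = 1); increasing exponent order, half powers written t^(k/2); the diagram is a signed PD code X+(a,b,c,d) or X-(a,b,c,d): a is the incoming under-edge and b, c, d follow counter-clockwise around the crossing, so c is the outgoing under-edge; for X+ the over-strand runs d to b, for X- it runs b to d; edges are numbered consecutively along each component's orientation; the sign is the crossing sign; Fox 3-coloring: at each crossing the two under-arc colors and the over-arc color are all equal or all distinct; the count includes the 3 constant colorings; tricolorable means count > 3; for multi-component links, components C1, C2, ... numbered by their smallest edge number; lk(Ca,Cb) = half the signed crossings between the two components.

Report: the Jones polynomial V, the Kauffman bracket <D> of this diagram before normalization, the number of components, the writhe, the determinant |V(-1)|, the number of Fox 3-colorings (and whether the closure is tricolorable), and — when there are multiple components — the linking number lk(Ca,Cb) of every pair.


V = -t^-8 + t^-5 + t^-3
<D> = A^-18 + A^-10 - A^2 (w = -10)
1 component over 12 crossings, w = -10
9 Fox colorings among 3^12, |V(-1)| = 3: tricolorable
why: |V(-1)| = 3: so tricolorable, since 3 divides 3


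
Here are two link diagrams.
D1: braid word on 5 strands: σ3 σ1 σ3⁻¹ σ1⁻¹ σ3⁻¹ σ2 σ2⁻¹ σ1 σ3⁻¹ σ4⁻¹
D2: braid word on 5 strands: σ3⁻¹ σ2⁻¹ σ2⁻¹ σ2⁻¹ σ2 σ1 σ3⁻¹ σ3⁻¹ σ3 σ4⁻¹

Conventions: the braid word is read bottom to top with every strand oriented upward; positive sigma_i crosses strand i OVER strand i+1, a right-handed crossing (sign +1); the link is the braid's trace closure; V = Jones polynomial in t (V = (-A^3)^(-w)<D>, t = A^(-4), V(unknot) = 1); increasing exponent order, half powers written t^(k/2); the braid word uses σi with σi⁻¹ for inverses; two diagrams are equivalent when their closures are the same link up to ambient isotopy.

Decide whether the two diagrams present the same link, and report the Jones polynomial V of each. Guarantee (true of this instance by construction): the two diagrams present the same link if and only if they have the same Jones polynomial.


equivalent: no
V(D1) = t^-3 + t^-2 + t^-1 + 1  (w -2, c 10, <D> = A^-6 + A^-2 + A^2 + A^6)
V(D2) = t^-5 + 2t^-3 + t^-1  [10 crossings, <D> = A^-8 + 2 + A^8, w = -4]
key observation: V(t) takes 2 values over 2 diagrams, fixing the grouping


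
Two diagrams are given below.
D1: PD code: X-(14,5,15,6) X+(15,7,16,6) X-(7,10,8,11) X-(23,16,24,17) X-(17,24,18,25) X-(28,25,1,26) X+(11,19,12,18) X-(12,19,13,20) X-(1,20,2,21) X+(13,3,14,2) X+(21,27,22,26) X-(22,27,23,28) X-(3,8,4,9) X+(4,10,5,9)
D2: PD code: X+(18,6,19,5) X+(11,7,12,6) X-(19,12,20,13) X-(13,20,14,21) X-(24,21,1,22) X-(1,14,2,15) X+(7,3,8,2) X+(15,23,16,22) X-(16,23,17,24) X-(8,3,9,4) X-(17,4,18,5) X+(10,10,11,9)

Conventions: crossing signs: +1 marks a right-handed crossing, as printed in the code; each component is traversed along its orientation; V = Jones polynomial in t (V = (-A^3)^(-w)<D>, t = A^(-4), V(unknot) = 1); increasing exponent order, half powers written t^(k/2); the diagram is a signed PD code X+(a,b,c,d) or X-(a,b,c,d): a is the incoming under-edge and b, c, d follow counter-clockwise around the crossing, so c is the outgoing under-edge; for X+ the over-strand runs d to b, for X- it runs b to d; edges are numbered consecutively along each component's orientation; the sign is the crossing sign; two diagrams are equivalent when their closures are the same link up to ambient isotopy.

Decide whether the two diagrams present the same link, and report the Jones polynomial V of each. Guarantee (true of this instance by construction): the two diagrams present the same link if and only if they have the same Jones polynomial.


equivalent: yes
V(D1) = -t^-4 + t^-3 + t^-1  (w -4, c 14, <D> = A^-8 + 1 - A^4)
V(D2) = -t^-4 + t^-3 + t^-1  (w -2, c 12, <D> = A^-2 + A^6 - A^10)
why: from 14 to 12 crossings by R-moves: one link, two diagrams


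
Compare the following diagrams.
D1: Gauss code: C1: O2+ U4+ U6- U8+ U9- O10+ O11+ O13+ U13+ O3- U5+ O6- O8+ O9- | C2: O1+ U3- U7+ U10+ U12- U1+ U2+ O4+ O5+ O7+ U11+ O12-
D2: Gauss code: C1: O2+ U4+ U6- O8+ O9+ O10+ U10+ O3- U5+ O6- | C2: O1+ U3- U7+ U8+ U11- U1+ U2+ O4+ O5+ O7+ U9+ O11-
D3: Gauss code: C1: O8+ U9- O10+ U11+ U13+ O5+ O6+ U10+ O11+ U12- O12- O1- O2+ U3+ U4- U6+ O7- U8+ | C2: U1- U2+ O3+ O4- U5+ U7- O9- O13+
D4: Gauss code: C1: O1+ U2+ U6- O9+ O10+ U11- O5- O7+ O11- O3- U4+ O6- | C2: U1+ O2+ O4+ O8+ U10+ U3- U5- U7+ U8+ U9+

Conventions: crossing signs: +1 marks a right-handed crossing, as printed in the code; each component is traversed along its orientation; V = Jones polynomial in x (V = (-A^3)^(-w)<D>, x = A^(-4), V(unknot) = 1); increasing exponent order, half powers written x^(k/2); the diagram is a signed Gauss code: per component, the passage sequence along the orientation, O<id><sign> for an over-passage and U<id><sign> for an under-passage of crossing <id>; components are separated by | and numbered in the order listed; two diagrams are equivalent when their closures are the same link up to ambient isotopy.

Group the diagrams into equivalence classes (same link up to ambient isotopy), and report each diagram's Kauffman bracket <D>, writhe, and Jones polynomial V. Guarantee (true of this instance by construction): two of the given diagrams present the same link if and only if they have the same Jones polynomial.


equivalence classes: {D1, D2, D4} | {D3}
D1 (bracket A^-3 + A^5 - A^9 + A^13; 13 crossings at w = +5): V = -x^(1/2) + x^(3/2) - x^(5/2) - x^(9/2)
D2 (bracket A^-3 + A^5 - A^9 + A^13; 11 crossings at w = +5): V = -x^(1/2) + x^(3/2) - x^(5/2) - x^(9/2)
V(D3) = -2x^(1/2) + x^(3/2) - 2x^(5/2) + x^(7/2) - x^(9/2) + x^(11/2)  (w +3, c 13, <D> = -A^-13 + A^-9 - A^-5 + 2A^-1 - A^3 + 2A^7)
V(D4) = -x^(1/2) + x^(3/2) - x^(5/2) - x^(9/2)  [11 crossings, <D> = A^-9 + A^-1 - A^3 + A^7, w = +3]
key observation: V(x) takes 2 values over 4 diagrams, fixing the grouping


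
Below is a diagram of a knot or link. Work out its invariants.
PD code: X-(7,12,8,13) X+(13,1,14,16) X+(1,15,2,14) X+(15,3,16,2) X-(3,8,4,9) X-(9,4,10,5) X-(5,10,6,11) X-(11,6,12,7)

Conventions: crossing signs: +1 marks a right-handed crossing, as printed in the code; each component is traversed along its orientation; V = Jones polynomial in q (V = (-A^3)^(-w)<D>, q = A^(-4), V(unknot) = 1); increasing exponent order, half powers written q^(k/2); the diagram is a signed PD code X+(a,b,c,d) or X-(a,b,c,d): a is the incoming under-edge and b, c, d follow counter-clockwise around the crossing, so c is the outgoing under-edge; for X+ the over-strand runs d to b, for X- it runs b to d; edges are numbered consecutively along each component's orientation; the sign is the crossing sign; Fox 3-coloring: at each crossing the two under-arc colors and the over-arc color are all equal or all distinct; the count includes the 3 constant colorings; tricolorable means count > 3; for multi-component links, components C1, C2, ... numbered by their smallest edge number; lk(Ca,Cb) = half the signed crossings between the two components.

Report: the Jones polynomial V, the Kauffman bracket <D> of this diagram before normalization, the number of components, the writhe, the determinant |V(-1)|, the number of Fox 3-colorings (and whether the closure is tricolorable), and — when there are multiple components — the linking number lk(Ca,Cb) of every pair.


V = -q^-6 + q^-5 - 2q^-4 + 3q^-3 - 2q^-2 + 3q^-1 - 1 + q - q^2
<D> = -A^-14 + A^-10 - A^-6 + 3A^-2 - 2A^2 + 3A^6 - 2A^10 + A^14 - A^18 (w = -2)
1 component over 8 crossings, w = -2
9 Fox colorings among 3^8, |V(-1)| = 15: tricolorable
why: w = -2 (over 8 crossings) is diagram-only; (-A^3)^(2) removes it from V


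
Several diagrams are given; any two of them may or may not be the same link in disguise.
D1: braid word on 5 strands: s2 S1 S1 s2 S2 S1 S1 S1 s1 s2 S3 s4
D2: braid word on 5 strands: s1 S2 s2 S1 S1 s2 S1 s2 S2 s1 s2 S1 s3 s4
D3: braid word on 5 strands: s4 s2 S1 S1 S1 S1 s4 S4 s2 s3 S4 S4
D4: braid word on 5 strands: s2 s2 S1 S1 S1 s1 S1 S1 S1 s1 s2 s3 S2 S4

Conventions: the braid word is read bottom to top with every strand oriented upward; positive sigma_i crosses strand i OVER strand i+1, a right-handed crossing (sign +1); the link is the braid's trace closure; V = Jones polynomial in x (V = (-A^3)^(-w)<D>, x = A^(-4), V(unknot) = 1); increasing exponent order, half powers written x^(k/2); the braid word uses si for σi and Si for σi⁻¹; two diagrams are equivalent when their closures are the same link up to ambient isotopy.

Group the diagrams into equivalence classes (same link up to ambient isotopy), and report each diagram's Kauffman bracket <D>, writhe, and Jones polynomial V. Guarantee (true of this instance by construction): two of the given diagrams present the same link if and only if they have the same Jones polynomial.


equivalence classes: {D1, D3, D4} | {D2}
D1 (bracket A^-10 + 2A^-2 - A^2 + 2A^6 - A^10 + A^14; 12 crossings at w = -2): V = x^-5 - x^-4 + 2x^-3 - x^-2 + 2x^-1 + x
V(D2) = x^-2 + 2 + x^2  [14 crossings, <D> = A^-2 + 2A^6 + A^14, w = +2]
V(D3) = x^-5 - x^-4 + 2x^-3 - x^-2 + 2x^-1 + x  (w -2, c 12, <D> = A^-10 + 2A^-2 - A^2 + 2A^6 - A^10 + A^14)
V(D4) = x^-5 - x^-4 + 2x^-3 - x^-2 + 2x^-1 + x  (w -2, c 14, <D> = A^-10 + 2A^-2 - A^2 + 2A^6 - A^10 + A^14)
key observation: 2 classes among 4 diagrams; unequal V(x) rules out equality


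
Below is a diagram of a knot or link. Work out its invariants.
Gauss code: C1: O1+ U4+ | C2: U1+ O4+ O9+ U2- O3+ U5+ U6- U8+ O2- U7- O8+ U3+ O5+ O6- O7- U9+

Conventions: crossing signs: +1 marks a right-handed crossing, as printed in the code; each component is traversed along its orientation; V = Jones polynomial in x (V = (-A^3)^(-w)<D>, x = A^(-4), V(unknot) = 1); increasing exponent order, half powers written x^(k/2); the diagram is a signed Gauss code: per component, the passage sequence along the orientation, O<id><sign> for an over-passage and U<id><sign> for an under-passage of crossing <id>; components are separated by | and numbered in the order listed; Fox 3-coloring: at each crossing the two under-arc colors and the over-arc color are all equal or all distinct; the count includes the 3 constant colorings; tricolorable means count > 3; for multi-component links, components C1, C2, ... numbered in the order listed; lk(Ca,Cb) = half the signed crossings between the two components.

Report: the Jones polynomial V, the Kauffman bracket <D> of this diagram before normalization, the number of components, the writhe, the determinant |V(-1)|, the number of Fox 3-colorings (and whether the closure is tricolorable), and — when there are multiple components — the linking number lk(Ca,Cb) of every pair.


V = -x^(-3/2) + x^(-1/2) - 2x^(1/2) + 2x^(3/2) - 2x^(5/2) + x^(7/2) - x^(9/2)
<D> = A^-9 - A^-5 + 2A^-1 - 2A^3 + 2A^7 - A^11 + A^15 (w = +3)
2 components over 9 crossings, w = +3
lk(C1,C2): +1
3 Fox colorings among 3^9, |V(-1)| = 10: not tricolorable
why: w = +3 shifts under R1 moves; the (-A^3)^(-3) factor cancels that in V


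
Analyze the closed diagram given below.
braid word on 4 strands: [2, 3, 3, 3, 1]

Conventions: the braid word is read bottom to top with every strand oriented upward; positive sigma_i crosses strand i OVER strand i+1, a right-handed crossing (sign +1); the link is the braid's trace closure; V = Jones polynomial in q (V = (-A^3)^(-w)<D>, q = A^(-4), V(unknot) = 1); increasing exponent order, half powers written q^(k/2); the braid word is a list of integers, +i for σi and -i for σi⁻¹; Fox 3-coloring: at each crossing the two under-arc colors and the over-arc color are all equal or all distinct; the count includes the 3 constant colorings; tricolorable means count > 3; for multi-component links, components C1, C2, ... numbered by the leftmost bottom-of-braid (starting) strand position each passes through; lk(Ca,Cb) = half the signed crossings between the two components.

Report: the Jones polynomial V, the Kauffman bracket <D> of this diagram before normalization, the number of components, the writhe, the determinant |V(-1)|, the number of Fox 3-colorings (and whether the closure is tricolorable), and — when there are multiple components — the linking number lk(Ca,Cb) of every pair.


V = q + q^3 - q^4
<D> = A^-1 - A^3 - A^11 (w = +5)
1 component over 5 crossings, w = +5
9 Fox colorings among 3^5, |V(-1)| = 3: tricolorable
why: det 3 = |V(-1)|; divisible by 3, so tricolorable


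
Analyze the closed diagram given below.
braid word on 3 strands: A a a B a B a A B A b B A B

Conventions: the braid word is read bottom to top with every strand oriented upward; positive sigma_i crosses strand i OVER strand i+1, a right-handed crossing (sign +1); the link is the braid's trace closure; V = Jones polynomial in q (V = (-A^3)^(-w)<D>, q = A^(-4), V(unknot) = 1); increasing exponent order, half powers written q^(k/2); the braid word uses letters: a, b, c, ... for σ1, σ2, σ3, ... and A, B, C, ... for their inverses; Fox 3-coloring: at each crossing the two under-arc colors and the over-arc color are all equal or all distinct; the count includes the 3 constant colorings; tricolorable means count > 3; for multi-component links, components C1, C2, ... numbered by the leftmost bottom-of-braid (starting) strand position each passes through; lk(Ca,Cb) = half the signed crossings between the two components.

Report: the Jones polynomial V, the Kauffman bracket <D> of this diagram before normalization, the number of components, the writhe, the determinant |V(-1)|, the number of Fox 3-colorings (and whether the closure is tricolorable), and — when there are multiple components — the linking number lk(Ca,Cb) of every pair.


Jones polynomial: V(q) = q^-7 - 2q^-6 + 2q^-5 - 3q^-4 + 3q^-3 - 2q^-2 + 2q^-1
<D> = 2A^-8 - 2A^-4 + 3 - 3A^4 + 2A^8 - 2A^12 + A^16; writhe -4
components 1, writhe -4 (14 crossings)
3-colorings: 9 of 3^14, det 15 — tricolorable
note: the span of V is 6, forcing >= 6 crossings in any diagram


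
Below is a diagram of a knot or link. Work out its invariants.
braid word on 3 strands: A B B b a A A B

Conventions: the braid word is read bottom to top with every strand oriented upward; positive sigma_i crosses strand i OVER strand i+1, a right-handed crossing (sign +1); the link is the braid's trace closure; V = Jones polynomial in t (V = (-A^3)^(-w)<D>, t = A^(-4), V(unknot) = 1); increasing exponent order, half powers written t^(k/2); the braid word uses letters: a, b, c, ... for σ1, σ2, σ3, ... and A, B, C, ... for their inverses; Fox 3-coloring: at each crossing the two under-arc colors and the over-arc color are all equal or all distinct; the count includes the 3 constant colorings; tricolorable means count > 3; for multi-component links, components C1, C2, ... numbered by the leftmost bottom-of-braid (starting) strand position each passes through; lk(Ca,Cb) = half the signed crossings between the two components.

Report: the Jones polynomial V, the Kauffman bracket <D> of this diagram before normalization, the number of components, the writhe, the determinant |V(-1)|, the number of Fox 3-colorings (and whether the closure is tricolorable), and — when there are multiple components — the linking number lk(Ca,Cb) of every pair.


V(t) = -t^-4 + t^-3 + t^-1
bracket: A^-8 + 1 - A^4, w = -4
1 component, writhe -4, over 8 crossings
det 3, colorings 9 of 3^8 — tricolorable
observation: V spans 3 powers of t: at least 3 crossings in any diagram


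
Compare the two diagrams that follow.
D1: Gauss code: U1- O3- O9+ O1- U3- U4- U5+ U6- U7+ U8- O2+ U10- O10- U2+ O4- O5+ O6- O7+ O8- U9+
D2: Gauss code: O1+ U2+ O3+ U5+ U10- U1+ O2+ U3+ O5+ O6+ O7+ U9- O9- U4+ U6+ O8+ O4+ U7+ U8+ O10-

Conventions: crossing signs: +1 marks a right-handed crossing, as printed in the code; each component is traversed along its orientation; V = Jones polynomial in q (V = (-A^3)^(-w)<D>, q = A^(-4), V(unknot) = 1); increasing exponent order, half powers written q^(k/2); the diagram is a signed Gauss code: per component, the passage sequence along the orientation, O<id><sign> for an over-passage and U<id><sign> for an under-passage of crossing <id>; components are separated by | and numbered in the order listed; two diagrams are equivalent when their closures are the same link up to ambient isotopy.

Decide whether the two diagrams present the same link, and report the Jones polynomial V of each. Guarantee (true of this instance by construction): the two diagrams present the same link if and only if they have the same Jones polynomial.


equivalent: no
V(D1) = 1  (w -2, c 10, <D> = A^-6)
V(D2) = q^2 + 2q^4 - 2q^5 + q^6 - 2q^7 + q^8  [10 crossings, <D> = A^-14 - 2A^-10 + A^-6 - 2A^-2 + 2A^2 + A^10, w = +6]
key observation: 2 classes among 2 diagrams; unequal V(q) rules out equality


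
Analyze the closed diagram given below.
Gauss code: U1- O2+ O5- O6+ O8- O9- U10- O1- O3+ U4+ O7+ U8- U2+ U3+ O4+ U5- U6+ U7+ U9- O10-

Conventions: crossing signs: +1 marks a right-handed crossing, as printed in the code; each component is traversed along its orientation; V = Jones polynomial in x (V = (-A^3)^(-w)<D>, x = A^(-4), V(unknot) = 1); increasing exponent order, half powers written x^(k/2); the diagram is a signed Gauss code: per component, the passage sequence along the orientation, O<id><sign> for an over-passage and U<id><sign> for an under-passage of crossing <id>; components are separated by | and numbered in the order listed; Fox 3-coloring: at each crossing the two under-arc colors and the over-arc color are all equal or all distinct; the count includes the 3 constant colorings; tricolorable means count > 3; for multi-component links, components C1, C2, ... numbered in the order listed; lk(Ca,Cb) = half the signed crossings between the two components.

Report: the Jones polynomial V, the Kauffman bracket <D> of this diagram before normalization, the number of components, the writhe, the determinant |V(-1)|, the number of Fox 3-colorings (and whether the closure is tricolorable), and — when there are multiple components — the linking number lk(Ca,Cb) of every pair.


V(x) = -x^-3 + x^-2 - x^-1 + 3 - x + x^2 - x^3
bracket: -A^-12 + A^-8 - A^-4 + 3 - A^4 + A^8 - A^12, w = 0
1 component, writhe 0, over 10 crossings
det 9, colorings 27 of 3^10 — tricolorable
observation: w = 0 (over 10 crossings) is diagram-only; (-A^3)^(0) removes it from V


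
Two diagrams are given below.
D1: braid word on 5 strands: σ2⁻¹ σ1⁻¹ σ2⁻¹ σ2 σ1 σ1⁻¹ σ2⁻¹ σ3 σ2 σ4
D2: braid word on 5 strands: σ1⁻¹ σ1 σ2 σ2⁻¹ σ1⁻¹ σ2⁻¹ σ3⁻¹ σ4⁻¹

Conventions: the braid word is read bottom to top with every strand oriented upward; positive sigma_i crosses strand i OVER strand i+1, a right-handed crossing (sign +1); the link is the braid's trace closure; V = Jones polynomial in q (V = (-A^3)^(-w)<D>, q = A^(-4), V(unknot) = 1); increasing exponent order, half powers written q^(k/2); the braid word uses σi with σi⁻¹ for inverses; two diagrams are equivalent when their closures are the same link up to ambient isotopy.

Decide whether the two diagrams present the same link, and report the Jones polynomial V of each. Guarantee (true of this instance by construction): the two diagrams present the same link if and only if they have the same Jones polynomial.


equivalent: yes
D1 (bracket 1; 10 crossings at w = 0): V = 1
V(D2) = 1  [8 crossings, <D> = A^-12, w = -4]
observation: all 2 diagrams share one V(q), hence one class


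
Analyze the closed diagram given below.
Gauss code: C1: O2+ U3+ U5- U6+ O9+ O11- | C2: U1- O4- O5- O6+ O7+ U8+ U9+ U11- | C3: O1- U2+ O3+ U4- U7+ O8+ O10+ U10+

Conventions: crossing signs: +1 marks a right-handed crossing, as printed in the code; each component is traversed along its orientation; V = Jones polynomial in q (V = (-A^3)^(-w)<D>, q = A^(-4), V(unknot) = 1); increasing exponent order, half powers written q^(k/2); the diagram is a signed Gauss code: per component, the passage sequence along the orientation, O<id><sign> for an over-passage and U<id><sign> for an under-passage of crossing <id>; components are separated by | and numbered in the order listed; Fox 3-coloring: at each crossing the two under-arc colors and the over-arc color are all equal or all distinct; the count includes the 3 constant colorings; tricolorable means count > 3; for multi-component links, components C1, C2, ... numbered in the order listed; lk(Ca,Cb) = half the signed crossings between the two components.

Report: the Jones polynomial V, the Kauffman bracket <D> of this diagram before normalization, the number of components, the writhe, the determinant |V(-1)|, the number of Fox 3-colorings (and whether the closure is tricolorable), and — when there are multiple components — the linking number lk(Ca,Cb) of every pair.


Jones polynomial: V(q) = 1 + q + q^2 + q^3
<D> = -A^-3 - A - A^5 - A^9; writhe +3
components 3, writhe +3 (11 crossings)
linking number lk(C1,C2) = 0
lk(C1,C3): +1
lk(C2,C3) = 0
3-colorings: 9 of 3^11, det 0 — tricolorable
note: the span of V is 3, within the link bound 11 + 3 - 1


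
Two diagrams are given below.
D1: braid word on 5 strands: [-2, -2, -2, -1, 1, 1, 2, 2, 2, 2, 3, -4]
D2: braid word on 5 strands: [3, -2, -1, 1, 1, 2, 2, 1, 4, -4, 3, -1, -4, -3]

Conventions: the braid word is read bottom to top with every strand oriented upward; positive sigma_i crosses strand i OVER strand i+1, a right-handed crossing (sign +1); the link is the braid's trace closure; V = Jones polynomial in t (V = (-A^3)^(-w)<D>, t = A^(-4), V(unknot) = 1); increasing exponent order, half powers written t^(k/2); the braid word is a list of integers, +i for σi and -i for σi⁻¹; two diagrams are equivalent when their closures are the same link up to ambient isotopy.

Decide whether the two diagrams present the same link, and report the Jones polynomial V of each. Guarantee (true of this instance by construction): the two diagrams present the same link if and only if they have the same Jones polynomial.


same link: yes
V(D1) = 1  [12 crossings, <D> = A^6, w = +2]
V(D2) = 1  (w +2, c 14, <D> = A^6)
note: all 2 diagrams share one V(t), hence one class


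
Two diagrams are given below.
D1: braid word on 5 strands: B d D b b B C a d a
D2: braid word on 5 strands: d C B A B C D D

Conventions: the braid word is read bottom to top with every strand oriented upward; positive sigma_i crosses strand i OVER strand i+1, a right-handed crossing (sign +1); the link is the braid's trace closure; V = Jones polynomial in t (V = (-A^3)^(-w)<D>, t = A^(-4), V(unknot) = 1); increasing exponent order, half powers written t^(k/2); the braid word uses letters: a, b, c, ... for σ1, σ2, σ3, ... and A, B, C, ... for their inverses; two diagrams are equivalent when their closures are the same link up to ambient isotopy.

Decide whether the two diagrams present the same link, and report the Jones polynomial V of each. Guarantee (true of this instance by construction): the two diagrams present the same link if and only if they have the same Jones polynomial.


equivalent: no
V(D1) = 1 + t + t^2 + t^3  (w +2, c 10, <D> = A^-6 + A^-2 + A^2 + A^6)
V(D2) = t^-5 + 2t^-3 + t^-1  (w -6, c 8, <D> = A^-14 + 2A^-6 + A^2)
why: 2 classes among 2 diagrams; unequal V(t) rules out equality


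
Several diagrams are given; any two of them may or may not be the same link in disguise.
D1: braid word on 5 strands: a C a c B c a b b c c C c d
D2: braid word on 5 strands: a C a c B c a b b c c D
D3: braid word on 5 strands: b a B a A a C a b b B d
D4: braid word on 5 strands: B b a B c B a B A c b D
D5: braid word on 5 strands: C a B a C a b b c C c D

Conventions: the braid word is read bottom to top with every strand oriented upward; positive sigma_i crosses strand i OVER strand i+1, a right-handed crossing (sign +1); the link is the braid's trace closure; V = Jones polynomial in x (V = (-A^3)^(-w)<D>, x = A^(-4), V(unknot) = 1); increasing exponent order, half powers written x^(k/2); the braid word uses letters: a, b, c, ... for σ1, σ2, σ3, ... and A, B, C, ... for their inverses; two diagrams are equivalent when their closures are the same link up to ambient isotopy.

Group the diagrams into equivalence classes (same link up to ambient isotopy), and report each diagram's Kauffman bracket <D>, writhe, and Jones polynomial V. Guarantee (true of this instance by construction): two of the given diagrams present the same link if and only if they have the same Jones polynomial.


classes: {D1, D2} | {D3, D5} | {D4}
V(D1) = x^2 - 2x^3 + 5x^4 - 5x^5 + 6x^6 - 6x^7 + 4x^8 - 3x^9 + x^10  [14 crossings, <D> = A^-16 - 3A^-12 + 4A^-8 - 6A^-4 + 6 - 5A^4 + 5A^8 - 2A^12 + A^16, w = +8]
D2 (bracket A^-22 - 3A^-18 + 4A^-14 - 6A^-10 + 6A^-6 - 5A^-2 + 5A^2 - 2A^6 + A^10; 12 crossings at w = +6): V = x^2 - 2x^3 + 5x^4 - 5x^5 + 6x^6 - 6x^7 + 4x^8 - 3x^9 + x^10
D3 (bracket -A^-12 + A^-8 - A^-4 + 2 - A^4 + A^8; 12 crossings at w = +4): V = x - x^2 + 2x^3 - x^4 + x^5 - x^6
D4 (bracket -A^-12 + 2A^-8 - 2A^-4 + 3 - 2A^4 + 2A^8 - A^12; 12 crossings at w = 0): V = -x^-3 + 2x^-2 - 2x^-1 + 3 - 2x + 2x^2 - x^3
D5 (bracket -A^-18 + A^-14 - A^-10 + 2A^-6 - A^-2 + A^2; 12 crossings at w = +2): V = x - x^2 + 2x^3 - x^4 + x^5 - x^6
note: 3 classes among 5 diagrams; unequal V(x) rules out equality


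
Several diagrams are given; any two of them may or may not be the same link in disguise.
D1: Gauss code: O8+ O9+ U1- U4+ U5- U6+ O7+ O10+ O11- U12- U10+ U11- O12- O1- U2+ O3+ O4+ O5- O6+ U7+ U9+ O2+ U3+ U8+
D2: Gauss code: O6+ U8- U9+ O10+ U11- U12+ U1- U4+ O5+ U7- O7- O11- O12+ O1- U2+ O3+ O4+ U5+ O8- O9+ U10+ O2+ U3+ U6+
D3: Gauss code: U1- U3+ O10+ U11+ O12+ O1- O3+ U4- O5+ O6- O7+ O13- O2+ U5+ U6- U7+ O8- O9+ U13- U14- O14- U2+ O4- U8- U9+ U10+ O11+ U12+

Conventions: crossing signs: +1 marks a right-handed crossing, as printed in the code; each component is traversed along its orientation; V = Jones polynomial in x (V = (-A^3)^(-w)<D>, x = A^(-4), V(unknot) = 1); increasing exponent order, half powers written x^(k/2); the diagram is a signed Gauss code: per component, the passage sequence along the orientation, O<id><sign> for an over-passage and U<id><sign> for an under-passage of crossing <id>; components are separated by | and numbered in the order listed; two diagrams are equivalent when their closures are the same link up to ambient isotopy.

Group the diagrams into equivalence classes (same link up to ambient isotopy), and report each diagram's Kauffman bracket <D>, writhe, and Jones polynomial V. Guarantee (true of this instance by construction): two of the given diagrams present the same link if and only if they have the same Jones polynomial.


equivalence classes: {D1, D2} | {D3}
D1 (bracket -A^-12 + A^-8 - A^-4 + 2 - A^4 + A^8; 12 crossings at w = +4): V = x - x^2 + 2x^3 - x^4 + x^5 - x^6
V(D2) = x - x^2 + 2x^3 - x^4 + x^5 - x^6  [12 crossings, <D> = -A^-12 + A^-8 - A^-4 + 2 - A^4 + A^8, w = +4]
V(D3) = x + x^3 - x^4  (w +2, c 14, <D> = -A^-10 + A^-6 + A^2)
observation: comparing 3 Jones polynomials yields 2 groups
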